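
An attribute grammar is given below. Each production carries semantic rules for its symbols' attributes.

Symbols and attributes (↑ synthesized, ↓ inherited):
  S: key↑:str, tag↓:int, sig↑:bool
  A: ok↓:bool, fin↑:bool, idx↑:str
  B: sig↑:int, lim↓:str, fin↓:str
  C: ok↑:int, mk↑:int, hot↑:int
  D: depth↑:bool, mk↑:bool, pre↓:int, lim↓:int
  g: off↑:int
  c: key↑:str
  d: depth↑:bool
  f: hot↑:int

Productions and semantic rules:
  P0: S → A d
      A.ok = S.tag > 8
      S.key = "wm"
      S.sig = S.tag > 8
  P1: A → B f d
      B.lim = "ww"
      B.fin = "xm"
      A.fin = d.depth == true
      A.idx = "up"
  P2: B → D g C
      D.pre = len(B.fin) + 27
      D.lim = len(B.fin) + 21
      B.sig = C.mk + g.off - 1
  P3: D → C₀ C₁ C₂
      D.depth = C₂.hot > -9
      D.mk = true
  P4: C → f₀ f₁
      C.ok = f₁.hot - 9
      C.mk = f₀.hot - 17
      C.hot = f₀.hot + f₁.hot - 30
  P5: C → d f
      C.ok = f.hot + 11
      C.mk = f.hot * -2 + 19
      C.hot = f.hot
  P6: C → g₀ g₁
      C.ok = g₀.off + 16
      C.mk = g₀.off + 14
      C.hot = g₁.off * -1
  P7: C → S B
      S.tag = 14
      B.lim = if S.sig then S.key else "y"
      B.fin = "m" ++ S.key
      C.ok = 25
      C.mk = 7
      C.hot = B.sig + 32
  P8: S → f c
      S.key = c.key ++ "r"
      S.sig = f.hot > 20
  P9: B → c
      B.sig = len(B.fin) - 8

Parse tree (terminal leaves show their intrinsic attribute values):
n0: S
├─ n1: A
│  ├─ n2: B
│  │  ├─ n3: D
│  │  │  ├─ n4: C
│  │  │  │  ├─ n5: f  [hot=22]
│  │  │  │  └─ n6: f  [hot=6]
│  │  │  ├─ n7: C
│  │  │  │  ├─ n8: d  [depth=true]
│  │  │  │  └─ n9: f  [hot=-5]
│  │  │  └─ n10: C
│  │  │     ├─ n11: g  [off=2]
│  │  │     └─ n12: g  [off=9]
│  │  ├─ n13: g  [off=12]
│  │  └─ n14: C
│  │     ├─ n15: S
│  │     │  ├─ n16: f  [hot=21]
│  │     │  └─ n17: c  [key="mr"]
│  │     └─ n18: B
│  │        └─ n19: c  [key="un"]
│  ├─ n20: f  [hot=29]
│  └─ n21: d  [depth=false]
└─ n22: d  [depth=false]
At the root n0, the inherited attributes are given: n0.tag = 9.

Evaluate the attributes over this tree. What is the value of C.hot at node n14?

28

1. n0.tag = 9  [given at root]
2. n1.ok = true  [S.tag > 8]
3. n2.lim = "ww"  ["ww"]
4. n2.fin = "xm"  ["xm"]
5. n3.pre = 29  [len(B.fin) + 27]
6. n3.lim = 23  [len(B.fin) + 21]
7. n5.hot = 22  [terminal]
8. n6.hot = 6  [terminal]
9. n4.ok = -3  [f₁.hot - 9]
10. n4.mk = 5  [f₀.hot - 17]
11. n4.hot = -2  [f₀.hot + f₁.hot - 30]
12. n8.depth = true  [terminal]
13. n9.hot = -5  [terminal]
14. n7.ok = 6  [f.hot + 11]
15. n7.mk = 29  [f.hot * -2 + 19]
16. n7.hot = -5  [f.hot]
17. n11.off = 2  [terminal]
18. n12.off = 9  [terminal]
19. n10.ok = 18  [g₀.off + 16]
20. n10.mk = 16  [g₀.off + 14]
21. n10.hot = -9  [g₁.off * -1]
22. n3.depth = false  [C₂.hot > -9]
23. n3.mk = true  [true]
24. n13.off = 12  [terminal]
25. n15.tag = 14  [14]
26. n16.hot = 21  [terminal]
27. n17.key = "mr"  [terminal]
28. n15.key = "mrr"  [c.key ++ "r"]
29. n15.sig = true  [f.hot > 20]
30. n18.lim = "mrr"  [if S.sig then S.key else "y"]
31. n18.fin = "mmrr"  ["m" ++ S.key]
32. n19.key = "un"  [terminal]
33. n18.sig = -4  [len(B.fin) - 8]
34. n14.ok = 25  [25]
35. n14.mk = 7  [7]
36. n14.hot = 28  [B.sig + 32]
37. n2.sig = 18  [C.mk + g.off - 1]
38. n20.hot = 29  [terminal]
39. n21.depth = false  [terminal]
40. n1.fin = false  [d.depth == true]
41. n1.idx = "up"  ["up"]
42. n22.depth = false  [terminal]
43. n0.key = "wm"  ["wm"]
44. n0.sig = true  [S.tag > 8]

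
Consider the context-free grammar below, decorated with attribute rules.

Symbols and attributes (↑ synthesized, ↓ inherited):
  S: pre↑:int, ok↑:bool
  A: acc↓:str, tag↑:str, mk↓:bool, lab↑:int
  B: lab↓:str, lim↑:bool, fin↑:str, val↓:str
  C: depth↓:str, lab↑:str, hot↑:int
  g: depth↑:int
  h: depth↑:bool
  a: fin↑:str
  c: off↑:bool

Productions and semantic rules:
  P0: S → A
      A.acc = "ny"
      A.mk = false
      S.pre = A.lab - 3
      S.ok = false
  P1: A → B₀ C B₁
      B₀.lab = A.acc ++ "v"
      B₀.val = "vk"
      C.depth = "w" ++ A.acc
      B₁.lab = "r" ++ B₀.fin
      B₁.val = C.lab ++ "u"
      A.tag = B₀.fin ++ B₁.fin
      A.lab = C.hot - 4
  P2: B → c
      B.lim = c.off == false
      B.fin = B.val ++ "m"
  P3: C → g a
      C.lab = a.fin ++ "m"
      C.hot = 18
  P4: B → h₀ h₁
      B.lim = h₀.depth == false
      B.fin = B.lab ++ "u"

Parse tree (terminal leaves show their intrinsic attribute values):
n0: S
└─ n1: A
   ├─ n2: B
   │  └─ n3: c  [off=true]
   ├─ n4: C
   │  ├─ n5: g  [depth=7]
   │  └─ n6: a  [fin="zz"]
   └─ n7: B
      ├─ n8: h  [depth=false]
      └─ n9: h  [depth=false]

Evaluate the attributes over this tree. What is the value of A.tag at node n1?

"vkmrvkmu"

1. n1.acc = "ny"  ["ny"]
2. n1.mk = false  [false]
3. n2.lab = "nyv"  [A.acc ++ "v"]
4. n2.val = "vk"  ["vk"]
5. n3.off = true  [terminal]
6. n2.lim = false  [c.off == false]
7. n2.fin = "vkm"  [B.val ++ "m"]
8. n4.depth = "wny"  ["w" ++ A.acc]
9. n5.depth = 7  [terminal]
10. n6.fin = "zz"  [terminal]
11. n4.lab = "zzm"  [a.fin ++ "m"]
12. n4.hot = 18  [18]
13. n7.lab = "rvkm"  ["r" ++ B₀.fin]
14. n7.val = "zzmu"  [C.lab ++ "u"]
15. n8.depth = false  [terminal]
16. n9.depth = false  [terminal]
17. n7.lim = true  [h₀.depth == false]
18. n7.fin = "rvkmu"  [B.lab ++ "u"]
19. n1.tag = "vkmrvkmu"  [B₀.fin ++ B₁.fin]
20. n1.lab = 14  [C.hot - 4]
21. n0.pre = 11  [A.lab - 3]
22. n0.ok = false  [false]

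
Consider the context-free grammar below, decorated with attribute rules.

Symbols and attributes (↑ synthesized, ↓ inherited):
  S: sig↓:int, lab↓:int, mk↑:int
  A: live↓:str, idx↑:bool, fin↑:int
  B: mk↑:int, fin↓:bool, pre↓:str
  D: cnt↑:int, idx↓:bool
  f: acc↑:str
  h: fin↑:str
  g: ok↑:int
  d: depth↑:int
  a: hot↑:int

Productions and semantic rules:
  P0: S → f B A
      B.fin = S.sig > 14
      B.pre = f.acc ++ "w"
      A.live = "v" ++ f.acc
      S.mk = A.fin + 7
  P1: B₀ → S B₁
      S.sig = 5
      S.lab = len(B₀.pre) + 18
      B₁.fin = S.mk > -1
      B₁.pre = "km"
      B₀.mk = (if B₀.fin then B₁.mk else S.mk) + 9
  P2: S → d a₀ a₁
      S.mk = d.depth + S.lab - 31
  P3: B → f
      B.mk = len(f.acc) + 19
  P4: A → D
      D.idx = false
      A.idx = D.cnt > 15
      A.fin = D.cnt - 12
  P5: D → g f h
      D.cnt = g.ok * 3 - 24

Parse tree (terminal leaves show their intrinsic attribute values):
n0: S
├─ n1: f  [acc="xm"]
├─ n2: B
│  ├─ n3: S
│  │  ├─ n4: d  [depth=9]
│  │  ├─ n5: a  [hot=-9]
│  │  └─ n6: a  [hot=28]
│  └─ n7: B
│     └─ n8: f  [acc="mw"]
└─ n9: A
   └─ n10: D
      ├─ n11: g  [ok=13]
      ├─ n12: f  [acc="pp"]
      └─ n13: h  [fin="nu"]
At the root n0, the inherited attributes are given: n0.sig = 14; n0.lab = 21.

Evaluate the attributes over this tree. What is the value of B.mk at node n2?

1. n0.sig = 14  [given at root]
2. n0.lab = 21  [given at root]
3. n1.acc = "xm"  [terminal]
4. n2.fin = false  [S.sig > 14]
5. n2.pre = "xmw"  [f.acc ++ "w"]
6. n3.sig = 5  [5]
7. n3.lab = 21  [len(B₀.pre) + 18]
8. n4.depth = 9  [terminal]
9. n5.hot = -9  [terminal]
10. n6.hot = 28  [terminal]
11. n3.mk = -1  [d.depth + S.lab - 31]
12. n7.fin = false  [S.mk > -1]
13. n7.pre = "km"  ["km"]
14. n8.acc = "mw"  [terminal]
15. n7.mk = 21  [len(f.acc) + 19]
16. n2.mk = 8  [(if B₀.fin then B₁.mk else S.mk) + 9]
17. n9.live = "vxm"  ["v" ++ f.acc]
18. n10.idx = false  [false]
19. n11.ok = 13  [terminal]
20. n12.acc = "pp"  [terminal]
21. n13.fin = "nu"  [terminal]
22. n10.cnt = 15  [g.ok * 3 - 24]
23. n9.idx = false  [D.cnt > 15]
24. n9.fin = 3  [D.cnt - 12]
25. n0.mk = 10  [A.fin + 7]

8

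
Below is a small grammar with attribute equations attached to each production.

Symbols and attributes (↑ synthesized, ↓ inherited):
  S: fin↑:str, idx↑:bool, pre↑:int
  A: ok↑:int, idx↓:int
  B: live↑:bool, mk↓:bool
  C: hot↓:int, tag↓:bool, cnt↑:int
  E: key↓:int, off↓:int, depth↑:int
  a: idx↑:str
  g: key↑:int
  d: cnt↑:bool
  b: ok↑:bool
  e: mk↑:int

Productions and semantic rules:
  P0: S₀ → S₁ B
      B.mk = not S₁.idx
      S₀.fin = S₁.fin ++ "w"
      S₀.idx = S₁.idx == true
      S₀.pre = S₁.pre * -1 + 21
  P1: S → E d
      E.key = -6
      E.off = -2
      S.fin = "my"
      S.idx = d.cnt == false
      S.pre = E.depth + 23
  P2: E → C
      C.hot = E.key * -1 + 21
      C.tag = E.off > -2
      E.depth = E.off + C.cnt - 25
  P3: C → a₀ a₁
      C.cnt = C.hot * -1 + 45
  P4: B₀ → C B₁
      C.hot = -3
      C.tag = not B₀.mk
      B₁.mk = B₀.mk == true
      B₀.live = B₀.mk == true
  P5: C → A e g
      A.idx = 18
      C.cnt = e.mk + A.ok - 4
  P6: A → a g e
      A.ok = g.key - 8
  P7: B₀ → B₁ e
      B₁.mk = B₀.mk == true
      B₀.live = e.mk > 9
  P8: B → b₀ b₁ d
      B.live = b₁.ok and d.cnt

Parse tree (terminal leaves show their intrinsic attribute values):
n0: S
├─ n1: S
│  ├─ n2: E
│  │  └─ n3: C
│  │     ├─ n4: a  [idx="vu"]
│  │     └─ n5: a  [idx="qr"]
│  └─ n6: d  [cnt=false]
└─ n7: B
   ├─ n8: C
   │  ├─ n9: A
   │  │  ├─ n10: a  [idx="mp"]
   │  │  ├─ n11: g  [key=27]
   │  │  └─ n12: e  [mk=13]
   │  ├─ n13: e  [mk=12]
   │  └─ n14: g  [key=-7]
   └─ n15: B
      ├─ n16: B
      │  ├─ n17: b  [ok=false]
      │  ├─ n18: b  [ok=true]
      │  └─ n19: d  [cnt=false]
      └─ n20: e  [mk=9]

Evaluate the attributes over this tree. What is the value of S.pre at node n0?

1. n2.key = -6  [-6]
2. n2.off = -2  [-2]
3. n3.hot = 27  [E.key * -1 + 21]
4. n3.tag = false  [E.off > -2]
5. n4.idx = "vu"  [terminal]
6. n5.idx = "qr"  [terminal]
7. n3.cnt = 18  [C.hot * -1 + 45]
8. n2.depth = -9  [E.off + C.cnt - 25]
9. n6.cnt = false  [terminal]
10. n1.fin = "my"  ["my"]
11. n1.idx = true  [d.cnt == false]
12. n1.pre = 14  [E.depth + 23]
13. n7.mk = false  [not S₁.idx]
14. n8.hot = -3  [-3]
15. n8.tag = true  [not B₀.mk]
16. n9.idx = 18  [18]
17. n10.idx = "mp"  [terminal]
18. n11.key = 27  [terminal]
19. n12.mk = 13  [terminal]
20. n9.ok = 19  [g.key - 8]
21. n13.mk = 12  [terminal]
22. n14.key = -7  [terminal]
23. n8.cnt = 27  [e.mk + A.ok - 4]
24. n15.mk = false  [B₀.mk == true]
25. n16.mk = false  [B₀.mk == true]
26. n17.ok = false  [terminal]
27. n18.ok = true  [terminal]
28. n19.cnt = false  [terminal]
29. n16.live = false  [b₁.ok and d.cnt]
30. n20.mk = 9  [terminal]
31. n15.live = false  [e.mk > 9]
32. n7.live = false  [B₀.mk == true]
33. n0.fin = "myw"  [S₁.fin ++ "w"]
34. n0.idx = true  [S₁.idx == true]
35. n0.pre = 7  [S₁.pre * -1 + 21]

7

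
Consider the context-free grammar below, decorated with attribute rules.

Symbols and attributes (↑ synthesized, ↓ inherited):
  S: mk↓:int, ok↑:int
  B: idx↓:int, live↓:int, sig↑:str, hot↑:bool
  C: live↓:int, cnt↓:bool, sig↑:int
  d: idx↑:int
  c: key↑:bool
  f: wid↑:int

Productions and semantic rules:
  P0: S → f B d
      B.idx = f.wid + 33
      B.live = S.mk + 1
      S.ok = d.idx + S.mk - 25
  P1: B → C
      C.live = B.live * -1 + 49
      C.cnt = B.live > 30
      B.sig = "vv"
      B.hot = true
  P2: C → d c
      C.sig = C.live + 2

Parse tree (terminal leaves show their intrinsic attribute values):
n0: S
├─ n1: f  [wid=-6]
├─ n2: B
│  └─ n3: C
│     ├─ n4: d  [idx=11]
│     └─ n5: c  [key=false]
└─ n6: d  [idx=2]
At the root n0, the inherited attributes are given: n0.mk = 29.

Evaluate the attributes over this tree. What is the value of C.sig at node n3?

1. n0.mk = 29  [given at root]
2. n1.wid = -6  [terminal]
3. n2.idx = 27  [f.wid + 33]
4. n2.live = 30  [S.mk + 1]
5. n3.live = 19  [B.live * -1 + 49]
6. n3.cnt = false  [B.live > 30]
7. n4.idx = 11  [terminal]
8. n5.key = false  [terminal]
9. n3.sig = 21  [C.live + 2]
10. n2.sig = "vv"  ["vv"]
11. n2.hot = true  [true]
12. n6.idx = 2  [terminal]
13. n0.ok = 6  [d.idx + S.mk - 25]

21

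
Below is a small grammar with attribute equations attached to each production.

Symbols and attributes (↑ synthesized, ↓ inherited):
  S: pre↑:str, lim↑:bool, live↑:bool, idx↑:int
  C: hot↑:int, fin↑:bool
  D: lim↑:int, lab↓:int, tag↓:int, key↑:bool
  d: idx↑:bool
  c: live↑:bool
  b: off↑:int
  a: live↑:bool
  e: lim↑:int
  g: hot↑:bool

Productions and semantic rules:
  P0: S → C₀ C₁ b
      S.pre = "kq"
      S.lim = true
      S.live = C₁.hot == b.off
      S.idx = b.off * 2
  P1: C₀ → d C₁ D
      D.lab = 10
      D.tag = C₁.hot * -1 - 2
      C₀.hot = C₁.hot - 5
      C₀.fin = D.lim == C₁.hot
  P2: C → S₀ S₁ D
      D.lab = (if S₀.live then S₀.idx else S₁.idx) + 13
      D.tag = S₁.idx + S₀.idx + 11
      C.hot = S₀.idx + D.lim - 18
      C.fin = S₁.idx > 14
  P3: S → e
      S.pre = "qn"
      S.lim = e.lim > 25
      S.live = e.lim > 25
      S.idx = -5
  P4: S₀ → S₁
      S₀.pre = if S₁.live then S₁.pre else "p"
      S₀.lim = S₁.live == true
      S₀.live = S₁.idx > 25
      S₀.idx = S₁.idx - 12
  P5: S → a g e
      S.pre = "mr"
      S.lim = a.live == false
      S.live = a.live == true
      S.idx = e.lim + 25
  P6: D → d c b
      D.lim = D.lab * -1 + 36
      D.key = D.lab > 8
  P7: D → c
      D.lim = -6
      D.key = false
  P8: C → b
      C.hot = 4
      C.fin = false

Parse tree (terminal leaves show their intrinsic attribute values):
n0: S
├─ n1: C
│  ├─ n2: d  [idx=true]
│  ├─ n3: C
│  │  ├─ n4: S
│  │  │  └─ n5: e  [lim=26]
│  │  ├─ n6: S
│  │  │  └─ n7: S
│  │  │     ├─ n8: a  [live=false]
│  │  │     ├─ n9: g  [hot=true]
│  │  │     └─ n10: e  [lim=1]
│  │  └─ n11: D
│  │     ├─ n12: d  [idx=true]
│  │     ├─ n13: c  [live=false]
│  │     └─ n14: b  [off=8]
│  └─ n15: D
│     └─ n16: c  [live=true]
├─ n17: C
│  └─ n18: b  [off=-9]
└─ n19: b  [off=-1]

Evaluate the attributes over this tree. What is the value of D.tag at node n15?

-7

1. n2.idx = true  [terminal]
2. n5.lim = 26  [terminal]
3. n4.pre = "qn"  ["qn"]
4. n4.lim = true  [e.lim > 25]
5. n4.live = true  [e.lim > 25]
6. n4.idx = -5  [-5]
7. n8.live = false  [terminal]
8. n9.hot = true  [terminal]
9. n10.lim = 1  [terminal]
10. n7.pre = "mr"  ["mr"]
11. n7.lim = true  [a.live == false]
12. n7.live = false  [a.live == true]
13. n7.idx = 26  [e.lim + 25]
14. n6.pre = "p"  [if S₁.live then S₁.pre else "p"]
15. n6.lim = false  [S₁.live == true]
16. n6.live = true  [S₁.idx > 25]
17. n6.idx = 14  [S₁.idx - 12]
18. n11.lab = 8  [(if S₀.live then S₀.idx else S₁.idx) + 13]
19. n11.tag = 20  [S₁.idx + S₀.idx + 11]
20. n12.idx = true  [terminal]
21. n13.live = false  [terminal]
22. n14.off = 8  [terminal]
23. n11.lim = 28  [D.lab * -1 + 36]
24. n11.key = false  [D.lab > 8]
25. n3.hot = 5  [S₀.idx + D.lim - 18]
26. n3.fin = false  [S₁.idx > 14]
27. n15.lab = 10  [10]
28. n15.tag = -7  [C₁.hot * -1 - 2]
29. n16.live = true  [terminal]
30. n15.lim = -6  [-6]
31. n15.key = false  [false]
32. n1.hot = 0  [C₁.hot - 5]
33. n1.fin = false  [D.lim == C₁.hot]
34. n18.off = -9  [terminal]
35. n17.hot = 4  [4]
36. n17.fin = false  [false]
37. n19.off = -1  [terminal]
38. n0.pre = "kq"  ["kq"]
39. n0.lim = true  [true]
40. n0.live = false  [C₁.hot == b.off]
41. n0.idx = -2  [b.off * 2]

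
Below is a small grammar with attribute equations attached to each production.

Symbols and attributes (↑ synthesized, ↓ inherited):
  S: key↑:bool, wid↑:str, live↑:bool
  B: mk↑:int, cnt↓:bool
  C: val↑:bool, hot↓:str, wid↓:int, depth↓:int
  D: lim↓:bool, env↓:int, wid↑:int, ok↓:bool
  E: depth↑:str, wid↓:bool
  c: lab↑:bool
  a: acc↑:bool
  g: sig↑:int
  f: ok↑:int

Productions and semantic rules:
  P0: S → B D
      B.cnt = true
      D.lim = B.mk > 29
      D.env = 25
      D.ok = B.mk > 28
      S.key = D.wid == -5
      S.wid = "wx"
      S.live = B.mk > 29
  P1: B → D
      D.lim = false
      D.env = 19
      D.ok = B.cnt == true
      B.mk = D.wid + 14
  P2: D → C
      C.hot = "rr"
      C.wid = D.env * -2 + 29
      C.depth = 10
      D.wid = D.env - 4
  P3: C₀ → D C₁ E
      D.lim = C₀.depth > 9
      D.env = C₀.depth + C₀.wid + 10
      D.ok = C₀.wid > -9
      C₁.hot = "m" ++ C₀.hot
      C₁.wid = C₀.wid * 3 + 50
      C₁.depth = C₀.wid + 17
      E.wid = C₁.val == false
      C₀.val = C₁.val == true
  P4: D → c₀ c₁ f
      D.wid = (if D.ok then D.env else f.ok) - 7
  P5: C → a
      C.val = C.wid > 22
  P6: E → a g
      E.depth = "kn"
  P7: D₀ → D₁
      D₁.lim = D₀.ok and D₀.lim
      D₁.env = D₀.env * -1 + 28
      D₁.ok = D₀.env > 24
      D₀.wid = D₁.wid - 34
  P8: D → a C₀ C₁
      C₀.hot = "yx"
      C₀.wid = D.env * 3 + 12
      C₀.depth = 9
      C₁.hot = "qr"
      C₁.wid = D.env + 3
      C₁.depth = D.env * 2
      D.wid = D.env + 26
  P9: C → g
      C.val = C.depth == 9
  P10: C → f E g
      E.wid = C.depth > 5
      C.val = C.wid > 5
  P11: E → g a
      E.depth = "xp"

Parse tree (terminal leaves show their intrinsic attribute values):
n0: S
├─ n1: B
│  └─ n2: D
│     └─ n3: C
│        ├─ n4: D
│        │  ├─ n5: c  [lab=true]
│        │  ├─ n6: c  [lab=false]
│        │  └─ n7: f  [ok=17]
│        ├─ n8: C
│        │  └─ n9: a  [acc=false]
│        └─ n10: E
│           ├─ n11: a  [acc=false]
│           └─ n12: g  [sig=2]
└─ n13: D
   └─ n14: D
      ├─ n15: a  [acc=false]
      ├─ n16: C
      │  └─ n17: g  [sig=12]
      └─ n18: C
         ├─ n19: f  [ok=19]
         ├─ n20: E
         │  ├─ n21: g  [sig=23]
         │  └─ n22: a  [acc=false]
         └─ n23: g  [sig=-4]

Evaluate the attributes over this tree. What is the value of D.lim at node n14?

false

1. n1.cnt = true  [true]
2. n2.lim = false  [false]
3. n2.env = 19  [19]
4. n2.ok = true  [B.cnt == true]
5. n3.hot = "rr"  ["rr"]
6. n3.wid = -9  [D.env * -2 + 29]
7. n3.depth = 10  [10]
8. n4.lim = true  [C₀.depth > 9]
9. n4.env = 11  [C₀.depth + C₀.wid + 10]
10. n4.ok = false  [C₀.wid > -9]
11. n5.lab = true  [terminal]
12. n6.lab = false  [terminal]
13. n7.ok = 17  [terminal]
14. n4.wid = 10  [(if D.ok then D.env else f.ok) - 7]
15. n8.hot = "mrr"  ["m" ++ C₀.hot]
16. n8.wid = 23  [C₀.wid * 3 + 50]
17. n8.depth = 8  [C₀.wid + 17]
18. n9.acc = false  [terminal]
19. n8.val = true  [C.wid > 22]
20. n10.wid = false  [C₁.val == false]
21. n11.acc = false  [terminal]
22. n12.sig = 2  [terminal]
23. n10.depth = "kn"  ["kn"]
24. n3.val = true  [C₁.val == true]
25. n2.wid = 15  [D.env - 4]
26. n1.mk = 29  [D.wid + 14]
27. n13.lim = false  [B.mk > 29]
28. n13.env = 25  [25]
29. n13.ok = true  [B.mk > 28]
30. n14.lim = false  [D₀.ok and D₀.lim]
31. n14.env = 3  [D₀.env * -1 + 28]
32. n14.ok = true  [D₀.env > 24]
33. n15.acc = false  [terminal]
34. n16.hot = "yx"  ["yx"]
35. n16.wid = 21  [D.env * 3 + 12]
36. n16.depth = 9  [9]
37. n17.sig = 12  [terminal]
38. n16.val = true  [C.depth == 9]
39. n18.hot = "qr"  ["qr"]
40. n18.wid = 6  [D.env + 3]
41. n18.depth = 6  [D.env * 2]
42. n19.ok = 19  [terminal]
43. n20.wid = true  [C.depth > 5]
44. n21.sig = 23  [terminal]
45. n22.acc = false  [terminal]
46. n20.depth = "xp"  ["xp"]
47. n23.sig = -4  [terminal]
48. n18.val = true  [C.wid > 5]
49. n14.wid = 29  [D.env + 26]
50. n13.wid = -5  [D₁.wid - 34]
51. n0.key = true  [D.wid == -5]
52. n0.wid = "wx"  ["wx"]
53. n0.live = false  [B.mk > 29]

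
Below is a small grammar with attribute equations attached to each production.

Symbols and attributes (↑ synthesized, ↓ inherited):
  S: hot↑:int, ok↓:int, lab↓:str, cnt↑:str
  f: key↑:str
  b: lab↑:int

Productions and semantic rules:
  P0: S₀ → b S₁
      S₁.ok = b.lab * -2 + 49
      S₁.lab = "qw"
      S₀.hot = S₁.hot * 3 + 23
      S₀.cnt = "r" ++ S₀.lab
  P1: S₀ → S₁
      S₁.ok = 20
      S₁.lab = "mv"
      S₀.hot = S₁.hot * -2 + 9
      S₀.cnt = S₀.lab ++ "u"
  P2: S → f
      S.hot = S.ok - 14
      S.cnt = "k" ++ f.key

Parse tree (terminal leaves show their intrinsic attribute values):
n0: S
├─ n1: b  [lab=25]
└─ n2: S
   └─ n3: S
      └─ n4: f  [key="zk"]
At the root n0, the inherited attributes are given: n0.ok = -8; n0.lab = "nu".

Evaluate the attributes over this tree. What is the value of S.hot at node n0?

1. n0.ok = -8  [given at root]
2. n0.lab = "nu"  [given at root]
3. n1.lab = 25  [terminal]
4. n2.ok = -1  [b.lab * -2 + 49]
5. n2.lab = "qw"  ["qw"]
6. n3.ok = 20  [20]
7. n3.lab = "mv"  ["mv"]
8. n4.key = "zk"  [terminal]
9. n3.hot = 6  [S.ok - 14]
10. n3.cnt = "kzk"  ["k" ++ f.key]
11. n2.hot = -3  [S₁.hot * -2 + 9]
12. n2.cnt = "qwu"  [S₀.lab ++ "u"]
13. n0.hot = 14  [S₁.hot * 3 + 23]
14. n0.cnt = "rnu"  ["r" ++ S₀.lab]

14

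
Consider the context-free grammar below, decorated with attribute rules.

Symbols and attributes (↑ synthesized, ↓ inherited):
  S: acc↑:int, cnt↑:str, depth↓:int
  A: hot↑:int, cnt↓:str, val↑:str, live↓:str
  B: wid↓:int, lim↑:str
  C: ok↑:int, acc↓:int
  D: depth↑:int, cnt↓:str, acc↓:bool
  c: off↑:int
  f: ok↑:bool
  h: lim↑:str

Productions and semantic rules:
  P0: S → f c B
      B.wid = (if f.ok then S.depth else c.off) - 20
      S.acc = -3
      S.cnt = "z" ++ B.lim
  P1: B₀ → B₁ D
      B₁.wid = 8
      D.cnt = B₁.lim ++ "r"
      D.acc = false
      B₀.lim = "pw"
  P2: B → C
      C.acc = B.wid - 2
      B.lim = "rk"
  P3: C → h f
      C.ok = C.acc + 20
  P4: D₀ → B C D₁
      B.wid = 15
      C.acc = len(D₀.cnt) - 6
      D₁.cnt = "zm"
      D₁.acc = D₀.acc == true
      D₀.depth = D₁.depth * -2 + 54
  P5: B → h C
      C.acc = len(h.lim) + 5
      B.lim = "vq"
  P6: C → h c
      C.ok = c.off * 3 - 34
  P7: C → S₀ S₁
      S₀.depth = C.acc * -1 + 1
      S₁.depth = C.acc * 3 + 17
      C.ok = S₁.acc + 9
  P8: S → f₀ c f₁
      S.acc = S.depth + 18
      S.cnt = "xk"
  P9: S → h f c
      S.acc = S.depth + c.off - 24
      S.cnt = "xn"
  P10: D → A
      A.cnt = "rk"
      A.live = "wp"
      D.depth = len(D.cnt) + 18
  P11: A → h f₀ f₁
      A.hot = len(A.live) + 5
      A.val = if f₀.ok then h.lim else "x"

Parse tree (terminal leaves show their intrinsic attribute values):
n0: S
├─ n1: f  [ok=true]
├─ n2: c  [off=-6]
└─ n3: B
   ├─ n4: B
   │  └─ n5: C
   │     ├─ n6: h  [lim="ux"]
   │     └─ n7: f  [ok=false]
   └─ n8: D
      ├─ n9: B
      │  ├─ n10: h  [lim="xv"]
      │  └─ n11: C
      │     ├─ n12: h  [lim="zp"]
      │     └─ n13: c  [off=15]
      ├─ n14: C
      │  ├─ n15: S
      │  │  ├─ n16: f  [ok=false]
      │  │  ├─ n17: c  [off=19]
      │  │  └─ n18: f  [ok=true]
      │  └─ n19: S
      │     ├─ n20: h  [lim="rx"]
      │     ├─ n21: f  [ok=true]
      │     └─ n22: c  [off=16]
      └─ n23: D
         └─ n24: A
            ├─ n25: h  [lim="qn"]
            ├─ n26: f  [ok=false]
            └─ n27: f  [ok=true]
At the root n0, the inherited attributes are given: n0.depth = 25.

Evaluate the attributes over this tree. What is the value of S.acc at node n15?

1. n0.depth = 25  [given at root]
2. n1.ok = true  [terminal]
3. n2.off = -6  [terminal]
4. n3.wid = 5  [(if f.ok then S.depth else c.off) - 20]
5. n4.wid = 8  [8]
6. n5.acc = 6  [B.wid - 2]
7. n6.lim = "ux"  [terminal]
8. n7.ok = false  [terminal]
9. n5.ok = 26  [C.acc + 20]
10. n4.lim = "rk"  ["rk"]
11. n8.cnt = "rkr"  [B₁.lim ++ "r"]
12. n8.acc = false  [false]
13. n9.wid = 15  [15]
14. n10.lim = "xv"  [terminal]
15. n11.acc = 7  [len(h.lim) + 5]
16. n12.lim = "zp"  [terminal]
17. n13.off = 15  [terminal]
18. n11.ok = 11  [c.off * 3 - 34]
19. n9.lim = "vq"  ["vq"]
20. n14.acc = -3  [len(D₀.cnt) - 6]
21. n15.depth = 4  [C.acc * -1 + 1]
22. n16.ok = false  [terminal]
23. n17.off = 19  [terminal]
24. n18.ok = true  [terminal]
25. n15.acc = 22  [S.depth + 18]
26. n15.cnt = "xk"  ["xk"]
27. n19.depth = 8  [C.acc * 3 + 17]
28. n20.lim = "rx"  [terminal]
29. n21.ok = true  [terminal]
30. n22.off = 16  [terminal]
31. n19.acc = 0  [S.depth + c.off - 24]
32. n19.cnt = "xn"  ["xn"]
33. n14.ok = 9  [S₁.acc + 9]
34. n23.cnt = "zm"  ["zm"]
35. n23.acc = false  [D₀.acc == true]
36. n24.cnt = "rk"  ["rk"]
37. n24.live = "wp"  ["wp"]
38. n25.lim = "qn"  [terminal]
39. n26.ok = false  [terminal]
40. n27.ok = true  [terminal]
41. n24.hot = 7  [len(A.live) + 5]
42. n24.val = "x"  [if f₀.ok then h.lim else "x"]
43. n23.depth = 20  [len(D.cnt) + 18]
44. n8.depth = 14  [D₁.depth * -2 + 54]
45. n3.lim = "pw"  ["pw"]
46. n0.acc = -3  [-3]
47. n0.cnt = "zpw"  ["z" ++ B.lim]

22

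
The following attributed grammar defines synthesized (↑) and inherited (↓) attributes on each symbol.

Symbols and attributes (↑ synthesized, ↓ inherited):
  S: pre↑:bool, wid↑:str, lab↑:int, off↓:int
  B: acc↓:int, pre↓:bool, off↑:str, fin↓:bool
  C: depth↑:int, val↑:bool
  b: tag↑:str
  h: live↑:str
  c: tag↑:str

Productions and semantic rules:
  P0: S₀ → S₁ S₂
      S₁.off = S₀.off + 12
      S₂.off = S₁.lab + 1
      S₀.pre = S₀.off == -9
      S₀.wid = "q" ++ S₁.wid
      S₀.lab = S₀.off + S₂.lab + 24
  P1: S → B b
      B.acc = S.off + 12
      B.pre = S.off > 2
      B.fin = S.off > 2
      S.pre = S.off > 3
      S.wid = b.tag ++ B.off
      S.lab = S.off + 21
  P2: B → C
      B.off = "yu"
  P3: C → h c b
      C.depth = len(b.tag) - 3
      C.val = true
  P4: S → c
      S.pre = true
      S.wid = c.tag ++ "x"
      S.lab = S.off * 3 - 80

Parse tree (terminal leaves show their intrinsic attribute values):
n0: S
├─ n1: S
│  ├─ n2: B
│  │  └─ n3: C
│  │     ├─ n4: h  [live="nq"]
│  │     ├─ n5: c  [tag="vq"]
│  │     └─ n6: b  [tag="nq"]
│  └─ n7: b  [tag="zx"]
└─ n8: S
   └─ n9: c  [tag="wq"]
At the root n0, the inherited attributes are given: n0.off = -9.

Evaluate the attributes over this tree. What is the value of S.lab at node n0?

10

1. n0.off = -9  [given at root]
2. n1.off = 3  [S₀.off + 12]
3. n2.acc = 15  [S.off + 12]
4. n2.pre = true  [S.off > 2]
5. n2.fin = true  [S.off > 2]
6. n4.live = "nq"  [terminal]
7. n5.tag = "vq"  [terminal]
8. n6.tag = "nq"  [terminal]
9. n3.depth = -1  [len(b.tag) - 3]
10. n3.val = true  [true]
11. n2.off = "yu"  ["yu"]
12. n7.tag = "zx"  [terminal]
13. n1.pre = false  [S.off > 3]
14. n1.wid = "zxyu"  [b.tag ++ B.off]
15. n1.lab = 24  [S.off + 21]
16. n8.off = 25  [S₁.lab + 1]
17. n9.tag = "wq"  [terminal]
18. n8.pre = true  [true]
19. n8.wid = "wqx"  [c.tag ++ "x"]
20. n8.lab = -5  [S.off * 3 - 80]
21. n0.pre = true  [S₀.off == -9]
22. n0.wid = "qzxyu"  ["q" ++ S₁.wid]
23. n0.lab = 10  [S₀.off + S₂.lab + 24]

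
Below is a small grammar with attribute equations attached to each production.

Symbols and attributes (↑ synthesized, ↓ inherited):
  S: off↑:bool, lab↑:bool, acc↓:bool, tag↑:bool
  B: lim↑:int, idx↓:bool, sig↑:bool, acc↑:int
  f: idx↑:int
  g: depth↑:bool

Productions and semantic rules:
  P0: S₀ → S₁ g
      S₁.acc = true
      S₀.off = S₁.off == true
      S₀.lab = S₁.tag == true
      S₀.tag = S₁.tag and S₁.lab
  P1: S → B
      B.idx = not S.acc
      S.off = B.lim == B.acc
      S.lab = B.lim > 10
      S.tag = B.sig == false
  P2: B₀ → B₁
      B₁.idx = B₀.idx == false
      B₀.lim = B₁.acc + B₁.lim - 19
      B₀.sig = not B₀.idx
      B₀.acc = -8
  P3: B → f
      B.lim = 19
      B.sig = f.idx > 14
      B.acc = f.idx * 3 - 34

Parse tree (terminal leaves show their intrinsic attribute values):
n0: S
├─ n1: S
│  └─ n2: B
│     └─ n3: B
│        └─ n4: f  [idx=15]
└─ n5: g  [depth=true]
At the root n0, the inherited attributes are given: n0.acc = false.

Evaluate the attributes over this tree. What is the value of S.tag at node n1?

1. n0.acc = false  [given at root]
2. n1.acc = true  [true]
3. n2.idx = false  [not S.acc]
4. n3.idx = true  [B₀.idx == false]
5. n4.idx = 15  [terminal]
6. n3.lim = 19  [19]
7. n3.sig = true  [f.idx > 14]
8. n3.acc = 11  [f.idx * 3 - 34]
9. n2.lim = 11  [B₁.acc + B₁.lim - 19]
10. n2.sig = true  [not B₀.idx]
11. n2.acc = -8  [-8]
12. n1.off = false  [B.lim == B.acc]
13. n1.lab = true  [B.lim > 10]
14. n1.tag = false  [B.sig == false]
15. n5.depth = true  [terminal]
16. n0.off = false  [S₁.off == true]
17. n0.lab = false  [S₁.tag == true]
18. n0.tag = false  [S₁.tag and S₁.lab]

false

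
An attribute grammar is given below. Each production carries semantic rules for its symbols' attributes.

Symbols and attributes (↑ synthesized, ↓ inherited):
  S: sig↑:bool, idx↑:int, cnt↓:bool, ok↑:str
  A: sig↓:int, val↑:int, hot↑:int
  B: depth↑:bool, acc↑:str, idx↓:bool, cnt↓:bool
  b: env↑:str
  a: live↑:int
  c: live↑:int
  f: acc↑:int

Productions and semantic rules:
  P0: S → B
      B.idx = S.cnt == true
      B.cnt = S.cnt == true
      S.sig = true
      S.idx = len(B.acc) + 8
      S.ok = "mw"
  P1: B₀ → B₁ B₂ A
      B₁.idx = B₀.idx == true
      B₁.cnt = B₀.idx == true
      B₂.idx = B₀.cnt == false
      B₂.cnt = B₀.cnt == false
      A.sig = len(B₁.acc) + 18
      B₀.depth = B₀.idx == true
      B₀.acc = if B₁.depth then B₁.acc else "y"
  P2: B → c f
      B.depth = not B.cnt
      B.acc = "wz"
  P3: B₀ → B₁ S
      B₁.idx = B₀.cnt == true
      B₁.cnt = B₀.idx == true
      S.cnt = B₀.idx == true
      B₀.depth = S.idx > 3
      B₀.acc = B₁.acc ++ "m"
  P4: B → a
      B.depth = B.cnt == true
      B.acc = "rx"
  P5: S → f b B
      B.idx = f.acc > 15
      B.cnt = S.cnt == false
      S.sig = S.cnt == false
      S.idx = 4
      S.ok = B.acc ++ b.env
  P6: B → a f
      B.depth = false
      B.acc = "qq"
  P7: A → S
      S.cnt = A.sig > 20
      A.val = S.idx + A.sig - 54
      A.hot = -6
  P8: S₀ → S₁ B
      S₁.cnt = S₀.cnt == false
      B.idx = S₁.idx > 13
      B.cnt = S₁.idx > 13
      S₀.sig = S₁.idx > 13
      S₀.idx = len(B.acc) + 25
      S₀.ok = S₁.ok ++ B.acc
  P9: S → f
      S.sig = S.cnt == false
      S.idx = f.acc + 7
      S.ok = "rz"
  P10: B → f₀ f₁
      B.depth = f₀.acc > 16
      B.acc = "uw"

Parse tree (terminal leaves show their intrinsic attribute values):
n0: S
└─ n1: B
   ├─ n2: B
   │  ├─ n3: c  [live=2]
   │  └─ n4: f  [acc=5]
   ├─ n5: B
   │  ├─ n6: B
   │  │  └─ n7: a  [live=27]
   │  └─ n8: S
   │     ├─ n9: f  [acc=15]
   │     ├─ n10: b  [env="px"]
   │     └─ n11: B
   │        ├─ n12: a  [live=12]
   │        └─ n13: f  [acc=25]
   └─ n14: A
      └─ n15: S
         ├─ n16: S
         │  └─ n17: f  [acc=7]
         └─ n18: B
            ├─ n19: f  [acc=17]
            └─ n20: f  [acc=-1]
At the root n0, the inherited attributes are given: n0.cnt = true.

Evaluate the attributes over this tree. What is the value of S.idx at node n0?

1. n0.cnt = true  [given at root]
2. n1.idx = true  [S.cnt == true]
3. n1.cnt = true  [S.cnt == true]
4. n2.idx = true  [B₀.idx == true]
5. n2.cnt = true  [B₀.idx == true]
6. n3.live = 2  [terminal]
7. n4.acc = 5  [terminal]
8. n2.depth = false  [not B.cnt]
9. n2.acc = "wz"  ["wz"]
10. n5.idx = false  [B₀.cnt == false]
11. n5.cnt = false  [B₀.cnt == false]
12. n6.idx = false  [B₀.cnt == true]
13. n6.cnt = false  [B₀.idx == true]
14. n7.live = 27  [terminal]
15. n6.depth = false  [B.cnt == true]
16. n6.acc = "rx"  ["rx"]
17. n8.cnt = false  [B₀.idx == true]
18. n9.acc = 15  [terminal]
19. n10.env = "px"  [terminal]
20. n11.idx = false  [f.acc > 15]
21. n11.cnt = true  [S.cnt == false]
22. n12.live = 12  [terminal]
23. n13.acc = 25  [terminal]
24. n11.depth = false  [false]
25. n11.acc = "qq"  ["qq"]
26. n8.sig = true  [S.cnt == false]
27. n8.idx = 4  [4]
28. n8.ok = "qqpx"  [B.acc ++ b.env]
29. n5.depth = true  [S.idx > 3]
30. n5.acc = "rxm"  [B₁.acc ++ "m"]
31. n14.sig = 20  [len(B₁.acc) + 18]
32. n15.cnt = false  [A.sig > 20]
33. n16.cnt = true  [S₀.cnt == false]
34. n17.acc = 7  [terminal]
35. n16.sig = false  [S.cnt == false]
36. n16.idx = 14  [f.acc + 7]
37. n16.ok = "rz"  ["rz"]
38. n18.idx = true  [S₁.idx > 13]
39. n18.cnt = true  [S₁.idx > 13]
40. n19.acc = 17  [terminal]
41. n20.acc = -1  [terminal]
42. n18.depth = true  [f₀.acc > 16]
43. n18.acc = "uw"  ["uw"]
44. n15.sig = true  [S₁.idx > 13]
45. n15.idx = 27  [len(B.acc) + 25]
46. n15.ok = "rzuw"  [S₁.ok ++ B.acc]
47. n14.val = -7  [S.idx + A.sig - 54]
48. n14.hot = -6  [-6]
49. n1.depth = true  [B₀.idx == true]
50. n1.acc = "y"  [if B₁.depth then B₁.acc else "y"]
51. n0.sig = true  [true]
52. n0.idx = 9  [len(B.acc) + 8]
53. n0.ok = "mw"  ["mw"]

9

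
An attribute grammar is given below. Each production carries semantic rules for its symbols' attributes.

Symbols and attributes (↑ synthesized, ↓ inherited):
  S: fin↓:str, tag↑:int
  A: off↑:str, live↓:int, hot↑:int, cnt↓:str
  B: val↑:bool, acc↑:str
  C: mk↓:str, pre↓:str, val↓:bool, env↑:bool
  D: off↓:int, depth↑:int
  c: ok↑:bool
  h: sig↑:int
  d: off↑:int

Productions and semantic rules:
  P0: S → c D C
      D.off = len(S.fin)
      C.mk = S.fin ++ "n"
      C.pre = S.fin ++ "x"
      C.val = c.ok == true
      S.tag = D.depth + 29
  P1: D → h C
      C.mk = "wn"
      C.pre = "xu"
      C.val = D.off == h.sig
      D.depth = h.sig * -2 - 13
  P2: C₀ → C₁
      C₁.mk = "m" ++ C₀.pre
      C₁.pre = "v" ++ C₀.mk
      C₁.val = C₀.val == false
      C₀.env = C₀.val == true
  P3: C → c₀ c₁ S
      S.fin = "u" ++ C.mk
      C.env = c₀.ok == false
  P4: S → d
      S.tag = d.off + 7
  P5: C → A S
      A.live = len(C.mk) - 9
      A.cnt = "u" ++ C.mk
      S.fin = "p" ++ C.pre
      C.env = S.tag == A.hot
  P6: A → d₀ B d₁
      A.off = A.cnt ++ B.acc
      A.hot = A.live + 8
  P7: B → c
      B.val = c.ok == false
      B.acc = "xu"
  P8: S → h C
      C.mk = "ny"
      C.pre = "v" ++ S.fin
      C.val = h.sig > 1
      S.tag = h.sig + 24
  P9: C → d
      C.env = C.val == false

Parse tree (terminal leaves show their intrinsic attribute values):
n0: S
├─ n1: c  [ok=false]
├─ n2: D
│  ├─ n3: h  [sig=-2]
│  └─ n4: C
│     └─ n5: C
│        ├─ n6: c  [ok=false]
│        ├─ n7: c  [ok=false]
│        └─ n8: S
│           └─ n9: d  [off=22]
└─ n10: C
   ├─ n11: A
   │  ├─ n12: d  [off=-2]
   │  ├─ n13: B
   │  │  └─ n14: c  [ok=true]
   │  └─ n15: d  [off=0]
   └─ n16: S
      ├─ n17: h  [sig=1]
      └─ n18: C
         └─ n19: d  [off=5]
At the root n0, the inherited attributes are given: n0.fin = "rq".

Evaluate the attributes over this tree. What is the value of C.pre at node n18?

1. n0.fin = "rq"  [given at root]
2. n1.ok = false  [terminal]
3. n2.off = 2  [len(S.fin)]
4. n3.sig = -2  [terminal]
5. n4.mk = "wn"  ["wn"]
6. n4.pre = "xu"  ["xu"]
7. n4.val = false  [D.off == h.sig]
8. n5.mk = "mxu"  ["m" ++ C₀.pre]
9. n5.pre = "vwn"  ["v" ++ C₀.mk]
10. n5.val = true  [C₀.val == false]
11. n6.ok = false  [terminal]
12. n7.ok = false  [terminal]
13. n8.fin = "umxu"  ["u" ++ C.mk]
14. n9.off = 22  [terminal]
15. n8.tag = 29  [d.off + 7]
16. n5.env = true  [c₀.ok == false]
17. n4.env = false  [C₀.val == true]
18. n2.depth = -9  [h.sig * -2 - 13]
19. n10.mk = "rqn"  [S.fin ++ "n"]
20. n10.pre = "rqx"  [S.fin ++ "x"]
21. n10.val = false  [c.ok == true]
22. n11.live = -6  [len(C.mk) - 9]
23. n11.cnt = "urqn"  ["u" ++ C.mk]
24. n12.off = -2  [terminal]
25. n14.ok = true  [terminal]
26. n13.val = false  [c.ok == false]
27. n13.acc = "xu"  ["xu"]
28. n15.off = 0  [terminal]
29. n11.off = "urqnxu"  [A.cnt ++ B.acc]
30. n11.hot = 2  [A.live + 8]
31. n16.fin = "prqx"  ["p" ++ C.pre]
32. n17.sig = 1  [terminal]
33. n18.mk = "ny"  ["ny"]
34. n18.pre = "vprqx"  ["v" ++ S.fin]
35. n18.val = false  [h.sig > 1]
36. n19.off = 5  [terminal]
37. n18.env = true  [C.val == false]
38. n16.tag = 25  [h.sig + 24]
39. n10.env = false  [S.tag == A.hot]
40. n0.tag = 20  [D.depth + 29]

"vprqx"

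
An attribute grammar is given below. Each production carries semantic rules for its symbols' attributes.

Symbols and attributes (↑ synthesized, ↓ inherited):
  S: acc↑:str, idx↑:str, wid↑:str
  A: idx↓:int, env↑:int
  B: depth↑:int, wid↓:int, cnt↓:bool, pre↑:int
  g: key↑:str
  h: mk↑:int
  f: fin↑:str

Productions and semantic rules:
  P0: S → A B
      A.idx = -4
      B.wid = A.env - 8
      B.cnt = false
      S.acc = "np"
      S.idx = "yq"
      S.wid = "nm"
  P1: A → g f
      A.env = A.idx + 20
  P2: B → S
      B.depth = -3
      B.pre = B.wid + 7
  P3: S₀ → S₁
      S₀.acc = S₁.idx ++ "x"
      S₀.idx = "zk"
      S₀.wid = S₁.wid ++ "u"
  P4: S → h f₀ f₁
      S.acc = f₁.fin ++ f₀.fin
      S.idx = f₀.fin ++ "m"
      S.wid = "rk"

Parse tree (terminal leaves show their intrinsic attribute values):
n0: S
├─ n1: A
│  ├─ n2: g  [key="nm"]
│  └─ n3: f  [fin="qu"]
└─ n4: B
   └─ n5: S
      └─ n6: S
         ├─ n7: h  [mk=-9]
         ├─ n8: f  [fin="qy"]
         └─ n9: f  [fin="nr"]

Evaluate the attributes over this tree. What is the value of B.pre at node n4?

1. n1.idx = -4  [-4]
2. n2.key = "nm"  [terminal]
3. n3.fin = "qu"  [terminal]
4. n1.env = 16  [A.idx + 20]
5. n4.wid = 8  [A.env - 8]
6. n4.cnt = false  [false]
7. n7.mk = -9  [terminal]
8. n8.fin = "qy"  [terminal]
9. n9.fin = "nr"  [terminal]
10. n6.acc = "nrqy"  [f₁.fin ++ f₀.fin]
11. n6.idx = "qym"  [f₀.fin ++ "m"]
12. n6.wid = "rk"  ["rk"]
13. n5.acc = "qymx"  [S₁.idx ++ "x"]
14. n5.idx = "zk"  ["zk"]
15. n5.wid = "rku"  [S₁.wid ++ "u"]
16. n4.depth = -3  [-3]
17. n4.pre = 15  [B.wid + 7]
18. n0.acc = "np"  ["np"]
19. n0.idx = "yq"  ["yq"]
20. n0.wid = "nm"  ["nm"]

15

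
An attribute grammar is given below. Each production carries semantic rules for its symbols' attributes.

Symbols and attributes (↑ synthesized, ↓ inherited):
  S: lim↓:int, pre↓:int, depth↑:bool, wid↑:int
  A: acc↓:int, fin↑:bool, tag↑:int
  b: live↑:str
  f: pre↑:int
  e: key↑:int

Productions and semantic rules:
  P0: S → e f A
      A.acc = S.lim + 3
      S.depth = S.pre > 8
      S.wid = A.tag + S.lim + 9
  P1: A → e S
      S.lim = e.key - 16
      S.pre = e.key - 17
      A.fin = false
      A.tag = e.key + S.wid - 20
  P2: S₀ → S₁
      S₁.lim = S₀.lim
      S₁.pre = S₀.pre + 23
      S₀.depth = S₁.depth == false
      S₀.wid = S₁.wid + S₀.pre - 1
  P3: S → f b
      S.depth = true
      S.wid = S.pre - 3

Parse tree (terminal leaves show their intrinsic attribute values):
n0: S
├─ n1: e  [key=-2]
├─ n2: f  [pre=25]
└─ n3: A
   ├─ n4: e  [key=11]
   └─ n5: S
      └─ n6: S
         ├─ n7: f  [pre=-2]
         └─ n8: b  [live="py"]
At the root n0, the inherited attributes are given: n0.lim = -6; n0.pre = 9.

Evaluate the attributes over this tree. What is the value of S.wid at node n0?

1. n0.lim = -6  [given at root]
2. n0.pre = 9  [given at root]
3. n1.key = -2  [terminal]
4. n2.pre = 25  [terminal]
5. n3.acc = -3  [S.lim + 3]
6. n4.key = 11  [terminal]
7. n5.lim = -5  [e.key - 16]
8. n5.pre = -6  [e.key - 17]
9. n6.lim = -5  [S₀.lim]
10. n6.pre = 17  [S₀.pre + 23]
11. n7.pre = -2  [terminal]
12. n8.live = "py"  [terminal]
13. n6.depth = true  [true]
14. n6.wid = 14  [S.pre - 3]
15. n5.depth = false  [S₁.depth == false]
16. n5.wid = 7  [S₁.wid + S₀.pre - 1]
17. n3.fin = false  [false]
18. n3.tag = -2  [e.key + S.wid - 20]
19. n0.depth = true  [S.pre > 8]
20. n0.wid = 1  [A.tag + S.lim + 9]

1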